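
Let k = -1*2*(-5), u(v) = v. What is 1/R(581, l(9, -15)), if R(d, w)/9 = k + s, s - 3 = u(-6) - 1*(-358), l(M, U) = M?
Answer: 1/3285 ≈ 0.00030441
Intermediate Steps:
k = 10 (k = -2*(-5) = 10)
s = 355 (s = 3 + (-6 - 1*(-358)) = 3 + (-6 + 358) = 3 + 352 = 355)
R(d, w) = 3285 (R(d, w) = 9*(10 + 355) = 9*365 = 3285)
1/R(581, l(9, -15)) = 1/3285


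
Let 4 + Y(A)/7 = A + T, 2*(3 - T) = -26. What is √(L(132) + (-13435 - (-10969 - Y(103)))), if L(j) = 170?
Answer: I*√1491 ≈ 38.613*I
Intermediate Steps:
T = 16 (T = 3 - ½*(-26) = 3 + 13 = 16)
Y(A) = 84 + 7*A (Y(A) = -28 + 7*(A + 16) = -28 + 7*(16 + A) = -28 + (112 + 7*A) = 84 + 7*A)
√(L(132) + (-13435 - (-10969 - Y(103)))) = √(170 + (-13435 - (-10969 - (84 + 7*103)))) = √(170 + (-13435 - (-10969 - (84 + 721)))) = √(170 + (-13435 - (-10969 - 1*805))) = √(170 + (-13435 - (-10969 - 805))) = √(170 + (-13435 - 1*(-11774))) = √(170 + (-13435 + 11774)) = √(170 - 1661) = √(-1491) = I*√1491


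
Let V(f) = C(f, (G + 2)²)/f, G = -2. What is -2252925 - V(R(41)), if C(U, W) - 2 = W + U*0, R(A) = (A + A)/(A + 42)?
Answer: -92370008/41 ≈ -2.2529e+6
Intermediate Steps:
R(A) = 2*A/(42 + A) (R(A) = (2*A)/(42 + A) = 2*A/(42 + A))
C(U, W) = 2 + W (C(U, W) = 2 + (W + U*0) = 2 + (W + 0) = 2 + W)
V(f) = 2/f (V(f) = (2 + (-2 + 2)²)/f = (2 + 0²)/f = (2 + 0)/f = 2/f)
-2252925 - V(R(41)) = -2252925 - 2/(2*41/(42 + 41)) = -2252925 - 2/(2*41/83) = -2252925 - 2/(2*41*(1/83)) = -2252925 - 2/82/83 = -2252925 - 2*83/82 = -2252925 - 1*83/41 = -2252925 - 83/41 = -92370008/41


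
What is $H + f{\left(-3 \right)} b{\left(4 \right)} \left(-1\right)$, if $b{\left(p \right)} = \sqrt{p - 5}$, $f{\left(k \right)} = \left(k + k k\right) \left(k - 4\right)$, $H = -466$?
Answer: $-466 + 42 i \approx -466.0 + 42.0 i$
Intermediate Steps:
$f{\left(k \right)} = \left(-4 + k\right) \left(k + k^{2}\right)$ ($f{\left(k \right)} = \left(k + k^{2}\right) \left(-4 + k\right) = \left(-4 + k\right) \left(k + k^{2}\right)$)
$b{\left(p \right)} = \sqrt{-5 + p}$
$H + f{\left(-3 \right)} b{\left(4 \right)} \left(-1\right) = -466 + - 3 \left(-4 + \left(-3\right)^{2} - -9\right) \sqrt{-5 + 4} \left(-1\right) = -466 + - 3 \left(-4 + 9 + 9\right) \sqrt{-1} \left(-1\right) = -466 + \left(-3\right) 14 i \left(-1\right) = -466 + - 42 i \left(-1\right) = -466 + 42 i$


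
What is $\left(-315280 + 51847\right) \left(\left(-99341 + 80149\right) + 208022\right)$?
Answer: $-49744053390$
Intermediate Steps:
$\left(-315280 + 51847\right) \left(\left(-99341 + 80149\right) + 208022\right) = - 263433 \left(-19192 + 208022\right) = \left(-263433\right) 188830 = -49744053390$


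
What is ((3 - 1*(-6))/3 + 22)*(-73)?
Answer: -1825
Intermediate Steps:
((3 - 1*(-6))/3 + 22)*(-73) = ((3 + 6)/3 + 22)*(-73) = ((⅓)*9 + 22)*(-73) = (3 + 22)*(-73) = 25*(-73) = -1825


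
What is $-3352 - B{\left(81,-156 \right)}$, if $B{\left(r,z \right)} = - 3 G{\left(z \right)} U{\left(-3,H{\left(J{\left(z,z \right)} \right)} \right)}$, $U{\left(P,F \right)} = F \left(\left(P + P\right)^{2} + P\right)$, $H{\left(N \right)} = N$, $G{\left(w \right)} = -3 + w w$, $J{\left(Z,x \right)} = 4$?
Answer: $9632516$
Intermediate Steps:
$G{\left(w \right)} = -3 + w^{2}$
$U{\left(P,F \right)} = F \left(P + 4 P^{2}\right)$ ($U{\left(P,F \right)} = F \left(\left(2 P\right)^{2} + P\right) = F \left(4 P^{2} + P\right) = F \left(P + 4 P^{2}\right)$)
$B{\left(r,z \right)} = 1188 - 396 z^{2}$ ($B{\left(r,z \right)} = - 3 \left(-3 + z^{2}\right) 4 \left(-3\right) \left(1 + 4 \left(-3\right)\right) = \left(9 - 3 z^{2}\right) 4 \left(-3\right) \left(1 - 12\right) = \left(9 - 3 z^{2}\right) 4 \left(-3\right) \left(-11\right) = \left(9 - 3 z^{2}\right) 132 = 1188 - 396 z^{2}$)
$-3352 - B{\left(81,-156 \right)} = -3352 - \left(1188 - 396 \left(-156\right)^{2}\right) = -3352 - \left(1188 - 9637056\right) = -3352 - -9635868 = -3352 + 9635868 = 9632516$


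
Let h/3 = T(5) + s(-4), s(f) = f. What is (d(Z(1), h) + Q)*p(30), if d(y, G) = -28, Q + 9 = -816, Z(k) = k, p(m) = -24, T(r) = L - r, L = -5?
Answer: 20472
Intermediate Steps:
T(r) = -5 - r
h = -42 (h = 3*((-5 - 1*5) - 4) = 3*((-5 - 5) - 4) = 3*(-10 - 4) = 3*(-14) = -42)
Q = -825 (Q = -9 - 816 = -825)
(d(Z(1), h) + Q)*p(30) = (-28 - 825)*(-24) = -853*(-24) = 20472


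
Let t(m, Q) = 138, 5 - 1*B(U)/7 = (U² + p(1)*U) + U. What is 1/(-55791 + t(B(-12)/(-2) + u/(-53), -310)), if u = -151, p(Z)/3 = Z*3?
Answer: -1/55653 ≈ -1.7968e-5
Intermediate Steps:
p(Z) = 9*Z (p(Z) = 3*(Z*3) = 3*(3*Z) = 9*Z)
B(U) = 35 - 70*U - 7*U² (B(U) = 35 - 7*((U² + (9*1)*U) + U) = 35 - 7*((U² + 9*U) + U) = 35 - 7*(U² + 10*U) = 35 + (-70*U - 7*U²) = 35 - 70*U - 7*U²)
1/(-55791 + t(B(-12)/(-2) + u/(-53), -310)) = 1/(-55791 + 138) = 1/(-55653) = -1/55653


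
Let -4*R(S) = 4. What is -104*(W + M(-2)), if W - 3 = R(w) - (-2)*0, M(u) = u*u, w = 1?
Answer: -624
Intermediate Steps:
R(S) = -1 (R(S) = -1/4*4 = -1)
M(u) = u**2
W = 2 (W = 3 + (-1 - (-2)*0) = 3 + (-1 - 2*0) = 3 + (-1 + 0) = 3 - 1 = 2)
-104*(W + M(-2)) = -104*(2 + (-2)**2) = -104*(2 + 4) = -104*6 = -624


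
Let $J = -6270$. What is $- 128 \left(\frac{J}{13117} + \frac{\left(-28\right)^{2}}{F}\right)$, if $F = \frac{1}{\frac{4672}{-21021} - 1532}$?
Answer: $\frac{66557412409088}{432861} \approx 1.5376 \cdot 10^{8}$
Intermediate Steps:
$F = - \frac{21021}{32208844}$ ($F = \frac{1}{4672 \left(- \frac{1}{21021}\right) - 1532} = \frac{1}{- \frac{4672}{21021} - 1532} = \frac{1}{- \frac{32208844}{21021}} = - \frac{21021}{32208844} \approx -0.00065265$)
$- 128 \left(\frac{J}{13117} + \frac{\left(-28\right)^{2}}{F}\right) = - 128 \left(- \frac{6270}{13117} + \frac{\left(-28\right)^{2}}{- \frac{21021}{32208844}}\right) = - 128 \left(\left(-6270\right) \frac{1}{13117} + 784 \left(- \frac{32208844}{21021}\right)\right) = - 128 \left(- \frac{6270}{13117} - \frac{515341504}{429}\right) = \left(-128\right) \left(- \frac{519979784446}{432861}\right) = \frac{66557412409088}{432861}$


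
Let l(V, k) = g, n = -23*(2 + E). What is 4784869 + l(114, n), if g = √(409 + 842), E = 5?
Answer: 4784869 + 3*√139 ≈ 4.7849e+6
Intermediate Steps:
n = -161 (n = -23*(2 + 5) = -23*7 = -161)
g = 3*√139 (g = √1251 = 3*√139 ≈ 35.370)
l(V, k) = 3*√139
4784869 + l(114, n) = 4784869 + 3*√139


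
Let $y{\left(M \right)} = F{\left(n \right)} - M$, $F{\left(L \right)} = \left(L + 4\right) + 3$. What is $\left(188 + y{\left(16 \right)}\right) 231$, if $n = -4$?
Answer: $40425$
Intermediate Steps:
$F{\left(L \right)} = 7 + L$ ($F{\left(L \right)} = \left(4 + L\right) + 3 = 7 + L$)
$y{\left(M \right)} = 3 - M$ ($y{\left(M \right)} = \left(7 - 4\right) - M = 3 - M$)
$\left(188 + y{\left(16 \right)}\right) 231 = \left(188 + \left(3 - 16\right)\right) 231 = \left(188 - 13\right) 231 = 175 \cdot 231 = 40425$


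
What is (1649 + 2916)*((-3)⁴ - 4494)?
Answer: -20145345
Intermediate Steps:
(1649 + 2916)*((-3)⁴ - 4494) = 4565*(81 - 4494) = 4565*(-4413) = -20145345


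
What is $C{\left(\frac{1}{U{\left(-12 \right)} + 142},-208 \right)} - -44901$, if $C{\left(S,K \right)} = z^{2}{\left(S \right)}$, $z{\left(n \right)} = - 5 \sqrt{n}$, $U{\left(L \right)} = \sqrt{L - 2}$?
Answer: $\frac{453007964}{10089} - \frac{25 i \sqrt{14}}{20178} \approx 44901.0 - 0.0046358 i$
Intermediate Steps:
$U{\left(L \right)} = \sqrt{-2 + L}$
$C{\left(S,K \right)} = 25 S$ ($C{\left(S,K \right)} = \left(- 5 \sqrt{S}\right)^{2} = 25 S$)
$C{\left(\frac{1}{U{\left(-12 \right)} + 142},-208 \right)} - -44901 = \frac{25}{\sqrt{-2 - 12} + 142} - -44901 = \frac{25}{\sqrt{-14} + 142} + 44901 = \frac{25}{i \sqrt{14} + 142} + 44901 = \frac{25}{142 + i \sqrt{14}} + 44901 = 44901 + \frac{25}{142 + i \sqrt{14}}$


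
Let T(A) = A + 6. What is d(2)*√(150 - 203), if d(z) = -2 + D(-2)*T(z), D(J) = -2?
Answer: -18*I*√53 ≈ -131.04*I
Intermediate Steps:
T(A) = 6 + A
d(z) = -14 - 2*z (d(z) = -2 - 2*(6 + z) = -2 + (-12 - 2*z) = -14 - 2*z)
d(2)*√(150 - 203) = (-14 - 2*2)*√(150 - 203) = (-14 - 4)*√(-53) = -18*I*√53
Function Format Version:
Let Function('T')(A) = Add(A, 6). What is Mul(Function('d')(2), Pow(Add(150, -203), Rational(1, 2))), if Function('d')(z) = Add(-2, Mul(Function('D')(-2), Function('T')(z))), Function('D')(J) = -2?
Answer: Mul(-18, I, Pow(53, Rational(1, 2))) ≈ Mul(-131.04, I)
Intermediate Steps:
Function('T')(A) = Add(6, A)
Function('d')(z) = Add(-14, Mul(-2, z)) (Function('d')(z) = Add(-2, Mul(-2, Add(6, z))) = Add(-2, Add(-12, Mul(-2, z))) = Add(-14, Mul(-2, z)))
Mul(Function('d')(2), Pow(Add(150, -203), Rational(1, 2))) = Mul(Add(-14, Mul(-2, 2)), Pow(Add(150, -203), Rational(1, 2))) = Mul(Add(-14, -4), Pow(-53, Rational(1, 2))) = Mul(-18, Mul(I, Pow(53, Rational(1, 2)))) = Mul(-18, I, Pow(53, Rational(1, 2)))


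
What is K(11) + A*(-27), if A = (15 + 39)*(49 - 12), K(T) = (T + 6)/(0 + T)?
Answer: -593389/11 ≈ -53944.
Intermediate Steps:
K(T) = (6 + T)/T
A = 1998 (A = 54*37 = 1998)
K(11) + A*(-27) = (6 + 11)/11 + 1998*(-27) = (1/11)*17 - 53946 = 17/11 - 53946 = -593389/11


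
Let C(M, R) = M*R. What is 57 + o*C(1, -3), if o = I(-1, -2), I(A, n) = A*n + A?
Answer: 54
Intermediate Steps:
I(A, n) = A + A*n
o = 1 (o = -(1 - 2) = -1*(-1) = 1)
57 + o*C(1, -3) = 57 + 1*(1*(-3)) = 57 + 1*(-3) = 57 - 3 = 54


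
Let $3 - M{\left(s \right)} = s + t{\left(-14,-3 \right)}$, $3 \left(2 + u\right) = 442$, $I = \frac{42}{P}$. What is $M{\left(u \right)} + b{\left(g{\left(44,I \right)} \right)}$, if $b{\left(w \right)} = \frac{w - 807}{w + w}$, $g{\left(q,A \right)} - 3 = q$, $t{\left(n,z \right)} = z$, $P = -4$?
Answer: $- \frac{20786}{141} \approx -147.42$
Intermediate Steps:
$I = - \frac{21}{2}$ ($I = \frac{42}{-4} = 42 \left(- \frac{1}{4}\right) = - \frac{21}{2} \approx -10.5$)
$u = \frac{436}{3}$ ($u = -2 + \frac{1}{3} \cdot 442 = -2 + \frac{442}{3} = \frac{436}{3} \approx 145.33$)
$g{\left(q,A \right)} = 3 + q$
$b{\left(w \right)} = \frac{-807 + w}{2 w}$
$M{\left(s \right)} = 6 - s$ ($M{\left(s \right)} = 3 - \left(s - 3\right) = 3 - \left(-3 + s\right) = 6 - s$)
$M{\left(u \right)} + b{\left(g{\left(44,I \right)} \right)} = \left(6 - \frac{436}{3}\right) + \frac{-807 + \left(3 + 44\right)}{2 \left(3 + 44\right)} = \left(6 - \frac{436}{3}\right) + \frac{-807 + 47}{2 \cdot 47} = - \frac{418}{3} + \frac{1}{2} \cdot \frac{1}{47} \left(-760\right) = - \frac{418}{3} - \frac{380}{47} = - \frac{20786}{141}$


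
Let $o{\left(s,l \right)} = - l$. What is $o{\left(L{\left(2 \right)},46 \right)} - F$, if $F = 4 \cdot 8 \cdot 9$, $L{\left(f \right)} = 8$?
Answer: $-334$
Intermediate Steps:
$F = 288$ ($F = 32 \cdot 9 = 288$)
$o{\left(L{\left(2 \right)},46 \right)} - F = \left(-1\right) 46 - 288 = -46 - 288 = -334$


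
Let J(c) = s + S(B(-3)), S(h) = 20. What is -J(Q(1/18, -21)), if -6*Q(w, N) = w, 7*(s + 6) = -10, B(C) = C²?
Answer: -88/7 ≈ -12.571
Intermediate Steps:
s = -52/7 (s = -6 + (⅐)*(-10) = -6 - 10/7 = -52/7 ≈ -7.4286)
Q(w, N) = -w/6
J(c) = 88/7 (J(c) = -52/7 + 20 = 88/7)
-J(Q(1/18, -21)) = -1*88/7 = -88/7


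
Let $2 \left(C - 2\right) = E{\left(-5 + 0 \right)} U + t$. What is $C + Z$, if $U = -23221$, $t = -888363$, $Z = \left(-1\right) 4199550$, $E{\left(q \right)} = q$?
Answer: $-4585677$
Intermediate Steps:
$Z = -4199550$
$C = -386127$ ($C = 2 + \frac{\left(-5 + 0\right) \left(-23221\right) - 888363}{2} = 2 + \frac{\left(-5\right) \left(-23221\right) - 888363}{2} = 2 + \frac{116105 - 888363}{2} = 2 + \frac{1}{2} \left(-772258\right) = 2 - 386129 = -386127$)
$C + Z = -386127 - 4199550 = -4585677$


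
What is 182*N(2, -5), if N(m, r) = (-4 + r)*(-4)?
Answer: 6552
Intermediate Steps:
N(m, r) = 16 - 4*r
182*N(2, -5) = 182*(16 - 4*(-5)) = 182*(16 + 20) = 182*36 = 6552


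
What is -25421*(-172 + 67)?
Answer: 2669205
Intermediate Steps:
-25421*(-172 + 67) = -25421*(-105) = 2669205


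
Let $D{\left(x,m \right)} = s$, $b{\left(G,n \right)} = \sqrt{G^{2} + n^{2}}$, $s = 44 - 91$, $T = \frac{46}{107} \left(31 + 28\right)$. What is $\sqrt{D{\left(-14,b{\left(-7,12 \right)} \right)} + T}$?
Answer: $\frac{i \sqrt{247705}}{107} \approx 4.6514 i$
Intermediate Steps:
$T = \frac{2714}{107}$ ($T = 46 \cdot \frac{1}{107} \cdot 59 = \frac{46}{107} \cdot 59 = \frac{2714}{107} \approx 25.364$)
$s = -47$
$D{\left(x,m \right)} = -47$
$\sqrt{D{\left(-14,b{\left(-7,12 \right)} \right)} + T} = \sqrt{-47 + \frac{2714}{107}} = \sqrt{- \frac{2315}{107}} = \frac{i \sqrt{247705}}{107}$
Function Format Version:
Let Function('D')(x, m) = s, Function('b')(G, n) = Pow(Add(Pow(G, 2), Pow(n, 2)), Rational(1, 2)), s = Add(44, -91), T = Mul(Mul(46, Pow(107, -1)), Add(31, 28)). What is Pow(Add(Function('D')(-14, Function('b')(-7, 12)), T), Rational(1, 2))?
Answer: Mul(Rational(1, 107), I, Pow(247705, Rational(1, 2))) ≈ Mul(4.6514, I)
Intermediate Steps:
T = Rational(2714, 107) (T = Mul(Mul(46, Rational(1, 107)), 59) = Mul(Rational(46, 107), 59) = Rational(2714, 107) ≈ 25.364)
s = -47
Function('D')(x, m) = -47
Pow(Add(Function('D')(-14, Function('b')(-7, 12)), T), Rational(1, 2)) = Pow(Add(-47, Rational(2714, 107)), Rational(1, 2)) = Pow(Rational(-2315, 107), Rational(1, 2)) = Mul(Rational(1, 107), I, Pow(247705, Rational(1, 2)))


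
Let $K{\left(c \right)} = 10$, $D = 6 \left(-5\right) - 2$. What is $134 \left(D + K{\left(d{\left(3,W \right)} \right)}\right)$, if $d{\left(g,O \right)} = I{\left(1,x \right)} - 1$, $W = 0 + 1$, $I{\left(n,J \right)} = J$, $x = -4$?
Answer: $-2948$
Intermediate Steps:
$W = 1$
$d{\left(g,O \right)} = -5$ ($d{\left(g,O \right)} = -4 - 1 = -5$)
$D = -32$ ($D = -30 - 2 = -32$)
$134 \left(D + K{\left(d{\left(3,W \right)} \right)}\right) = 134 \left(-32 + 10\right) = 134 \left(-22\right) = -2948$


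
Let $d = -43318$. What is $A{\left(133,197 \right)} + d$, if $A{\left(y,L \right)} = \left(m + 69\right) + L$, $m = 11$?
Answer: $-43041$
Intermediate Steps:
$A{\left(y,L \right)} = 80 + L$ ($A{\left(y,L \right)} = \left(11 + 69\right) + L = 80 + L$)
$A{\left(133,197 \right)} + d = \left(80 + 197\right) - 43318 = 277 - 43318 = -43041$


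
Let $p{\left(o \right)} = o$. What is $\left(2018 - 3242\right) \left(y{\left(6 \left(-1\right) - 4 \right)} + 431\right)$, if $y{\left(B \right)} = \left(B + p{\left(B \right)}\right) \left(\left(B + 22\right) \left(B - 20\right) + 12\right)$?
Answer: $-9046584$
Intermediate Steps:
$y{\left(B \right)} = 2 B \left(12 + \left(-20 + B\right) \left(22 + B\right)\right)$ ($y{\left(B \right)} = \left(B + B\right) \left(\left(B + 22\right) \left(B - 20\right) + 12\right) = 2 B \left(\left(22 + B\right) \left(-20 + B\right) + 12\right) = 2 B \left(\left(-20 + B\right) \left(22 + B\right) + 12\right) = 2 B \left(12 + \left(-20 + B\right) \left(22 + B\right)\right)$)
$\left(2018 - 3242\right) \left(y{\left(6 \left(-1\right) - 4 \right)} + 431\right) = \left(2018 - 3242\right) \left(2 \left(6 \left(-1\right) - 4\right) \left(-428 + \left(6 \left(-1\right) - 4\right)^{2} + 2 \left(6 \left(-1\right) - 4\right)\right) + 431\right) = - 1224 \left(2 \left(-6 - 4\right) \left(-428 + \left(-6 - 4\right)^{2} + 2 \left(-6 - 4\right)\right) + 431\right) = - 1224 \left(2 \left(-10\right) \left(-428 + \left(-10\right)^{2} + 2 \left(-10\right)\right) + 431\right) = - 1224 \left(2 \left(-10\right) \left(-428 + 100 - 20\right) + 431\right) = - 1224 \left(2 \left(-10\right) \left(-348\right) + 431\right) = - 1224 \left(6960 + 431\right) = \left(-1224\right) 7391 = -9046584$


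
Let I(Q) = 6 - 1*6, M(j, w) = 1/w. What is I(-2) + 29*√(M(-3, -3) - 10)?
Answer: 29*I*√93/3 ≈ 93.222*I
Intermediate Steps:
I(Q) = 0 (I(Q) = 6 - 6 = 0)
I(-2) + 29*√(M(-3, -3) - 10) = 0 + 29*√(1/(-3) - 10) = 0 + 29*√(-⅓ - 10) = 0 + 29*√(-31/3) = 0 + 29*(I*√93/3) = 0 + 29*I*√93/3 = 29*I*√93/3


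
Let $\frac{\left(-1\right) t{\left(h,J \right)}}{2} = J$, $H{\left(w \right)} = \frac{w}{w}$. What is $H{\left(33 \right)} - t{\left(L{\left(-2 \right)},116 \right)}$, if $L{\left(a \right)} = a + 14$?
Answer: $233$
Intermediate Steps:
$H{\left(w \right)} = 1$
$L{\left(a \right)} = 14 + a$
$t{\left(h,J \right)} = - 2 J$
$H{\left(33 \right)} - t{\left(L{\left(-2 \right)},116 \right)} = 1 - \left(-2\right) 116 = 1 - -232 = 1 + 232 = 233$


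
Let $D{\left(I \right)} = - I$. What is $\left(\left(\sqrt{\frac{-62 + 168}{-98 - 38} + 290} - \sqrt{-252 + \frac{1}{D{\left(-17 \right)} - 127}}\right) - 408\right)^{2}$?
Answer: $\frac{\left(762960 - 55 \sqrt{334339} + 17 i \sqrt{3049310}\right)^{2}}{3496900} \approx 1.5262 \cdot 10^{5} + 12414.0 i$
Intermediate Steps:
$\left(\left(\sqrt{\frac{-62 + 168}{-98 - 38} + 290} - \sqrt{-252 + \frac{1}{D{\left(-17 \right)} - 127}}\right) - 408\right)^{2} = \left(\left(\sqrt{\frac{-62 + 168}{-98 - 38} + 290} - \sqrt{-252 + \frac{1}{\left(-1\right) \left(-17\right) - 127}}\right) - 408\right)^{2} = \left(\left(\sqrt{\frac{106}{-136} + 290} - \sqrt{-252 + \frac{1}{17 - 127}}\right) - 408\right)^{2} = \left(\left(\sqrt{106 \left(- \frac{1}{136}\right) + 290} - \sqrt{-252 + \frac{1}{-110}}\right) - 408\right)^{2} = \left(\left(\sqrt{- \frac{53}{68} + 290} - \sqrt{-252 - \frac{1}{110}}\right) - 408\right)^{2} = \left(\left(\sqrt{\frac{19667}{68}} - \sqrt{- \frac{27721}{110}}\right) - 408\right)^{2} = \left(\left(\frac{\sqrt{334339}}{34} - \frac{i \sqrt{3049310}}{110}\right) - 408\right)^{2} = \left(-408 + \frac{\sqrt{334339}}{34} - \frac{i \sqrt{3049310}}{110}\right)^{2}$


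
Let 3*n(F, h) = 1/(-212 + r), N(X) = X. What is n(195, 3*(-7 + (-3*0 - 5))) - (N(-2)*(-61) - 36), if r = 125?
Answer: -22447/261 ≈ -86.004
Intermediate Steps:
n(F, h) = -1/261 (n(F, h) = 1/(3*(-212 + 125)) = (⅓)/(-87) = (⅓)*(-1/87) = -1/261)
n(195, 3*(-7 + (-3*0 - 5))) - (N(-2)*(-61) - 36) = -1/261 - (-2*(-61) - 36) = -1/261 - (122 - 36) = -1/261 - 1*86 = -1/261 - 86 = -22447/261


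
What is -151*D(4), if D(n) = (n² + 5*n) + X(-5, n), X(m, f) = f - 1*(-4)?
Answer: -6644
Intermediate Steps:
X(m, f) = 4 + f (X(m, f) = f + 4 = 4 + f)
D(n) = 4 + n² + 6*n (D(n) = (n² + 5*n) + (4 + n) = 4 + n² + 6*n)
-151*D(4) = -151*(4 + 4² + 6*4) = -151*(4 + 16 + 24) = -151*44 = -6644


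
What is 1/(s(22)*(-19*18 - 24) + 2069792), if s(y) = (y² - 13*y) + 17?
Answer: 1/1991102 ≈ 5.0223e-7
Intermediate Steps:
s(y) = 17 + y² - 13*y
1/(s(22)*(-19*18 - 24) + 2069792) = 1/((17 + 22² - 13*22)*(-19*18 - 24) + 2069792) = 1/((17 + 484 - 286)*(-342 - 24) + 2069792) = 1/(215*(-366) + 2069792) = 1/(-78690 + 2069792) = 1/1991102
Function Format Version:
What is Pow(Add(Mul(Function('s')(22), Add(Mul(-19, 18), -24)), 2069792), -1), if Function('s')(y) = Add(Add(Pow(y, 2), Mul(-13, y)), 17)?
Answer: Rational(1, 1991102) ≈ 5.0223e-7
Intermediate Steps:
Function('s')(y) = Add(17, Pow(y, 2), Mul(-13, y))
Pow(Add(Mul(Function('s')(22), Add(Mul(-19, 18), -24)), 2069792), -1) = Pow(Add(Mul(Add(17, Pow(22, 2), Mul(-13, 22)), Add(Mul(-19, 18), -24)), 2069792), -1) = Pow(Add(Mul(Add(17, 484, -286), Add(-342, -24)), 2069792), -1) = Pow(Add(Mul(215, -366), 2069792), -1) = Pow(Add(-78690, 2069792), -1) = Pow(1991102, -1) = Rational(1, 1991102)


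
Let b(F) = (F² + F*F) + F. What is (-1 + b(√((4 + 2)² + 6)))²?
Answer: 6931 + 166*√42 ≈ 8006.8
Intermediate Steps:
b(F) = F + 2*F² (b(F) = (F² + F²) + F = 2*F² + F = F + 2*F²)
(-1 + b(√((4 + 2)² + 6)))² = (-1 + √((4 + 2)² + 6)*(1 + 2*√((4 + 2)² + 6)))² = (-1 + √(6² + 6)*(1 + 2*√(6² + 6)))² = (-1 + √(36 + 6)*(1 + 2*√(36 + 6)))² = (-1 + √42*(1 + 2*√42))²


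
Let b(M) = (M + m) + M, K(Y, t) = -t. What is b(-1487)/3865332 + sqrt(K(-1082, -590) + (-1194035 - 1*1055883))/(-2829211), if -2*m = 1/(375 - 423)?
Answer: -285503/371071872 - 4*I*sqrt(140583)/2829211 ≈ -0.0007694 - 0.0005301*I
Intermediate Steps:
m = 1/96 (m = -1/(2*(375 - 423)) = -1/2/(-48) = -1/2*(-1/48) = 1/96 ≈ 0.010417)
b(M) = 1/96 + 2*M (b(M) = (M + 1/96) + M = (1/96 + M) + M = 1/96 + 2*M)
b(-1487)/3865332 + sqrt(K(-1082, -590) + (-1194035 - 1*1055883))/(-2829211) = (1/96 + 2*(-1487))/3865332 + sqrt(-1*(-590) + (-1194035 - 1*1055883))/(-2829211) = (1/96 - 2974)*(1/3865332) + sqrt(590 + (-1194035 - 1055883))*(-1/2829211) = -285503/96*1/3865332 + sqrt(590 - 2249918)*(-1/2829211) = -285503/371071872 + sqrt(-2249328)*(-1/2829211) = -285503/371071872 + (4*I*sqrt(140583))*(-1/2829211) = -285503/371071872 - 4*I*sqrt(140583)/2829211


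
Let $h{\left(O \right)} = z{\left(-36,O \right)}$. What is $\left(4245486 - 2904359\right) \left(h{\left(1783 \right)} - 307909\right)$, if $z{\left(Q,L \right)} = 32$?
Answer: $-412902157379$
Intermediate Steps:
$h{\left(O \right)} = 32$
$\left(4245486 - 2904359\right) \left(h{\left(1783 \right)} - 307909\right) = \left(4245486 - 2904359\right) \left(32 - 307909\right) = 1341127 \left(-307877\right) = -412902157379$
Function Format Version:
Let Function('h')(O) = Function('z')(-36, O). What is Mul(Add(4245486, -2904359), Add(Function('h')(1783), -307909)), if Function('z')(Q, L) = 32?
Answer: -412902157379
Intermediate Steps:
Function('h')(O) = 32
Mul(Add(4245486, -2904359), Add(Function('h')(1783), -307909)) = Mul(Add(4245486, -2904359), Add(32, -307909)) = Mul(1341127, -307877) = -412902157379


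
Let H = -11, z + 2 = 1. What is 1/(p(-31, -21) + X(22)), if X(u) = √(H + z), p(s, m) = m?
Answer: -7/151 - 2*I*√3/453 ≈ -0.046358 - 0.007647*I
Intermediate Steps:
z = -1 (z = -2 + 1 = -1)
X(u) = 2*I*√3 (X(u) = √(-11 - 1) = √(-12) = 2*I*√3)
1/(p(-31, -21) + X(22)) = 1/(-21 + 2*I*√3)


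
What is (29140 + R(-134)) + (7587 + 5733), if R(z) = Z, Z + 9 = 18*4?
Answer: 42523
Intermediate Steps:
Z = 63 (Z = -9 + 18*4 = -9 + 72 = 63)
R(z) = 63
(29140 + R(-134)) + (7587 + 5733) = (29140 + 63) + (7587 + 5733) = 29203 + 13320 = 42523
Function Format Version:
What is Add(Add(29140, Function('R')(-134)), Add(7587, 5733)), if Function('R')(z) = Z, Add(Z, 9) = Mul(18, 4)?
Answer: 42523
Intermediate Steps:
Z = 63 (Z = Add(-9, Mul(18, 4)) = Add(-9, 72) = 63)
Function('R')(z) = 63
Add(Add(29140, Function('R')(-134)), Add(7587, 5733)) = Add(Add(29140, 63), Add(7587, 5733)) = Add(29203, 13320) = 42523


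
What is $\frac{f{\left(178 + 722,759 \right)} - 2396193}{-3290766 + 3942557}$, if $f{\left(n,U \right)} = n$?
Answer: $- \frac{2395293}{651791} \approx -3.6749$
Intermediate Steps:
$\frac{f{\left(178 + 722,759 \right)} - 2396193}{-3290766 + 3942557} = \frac{\left(178 + 722\right) - 2396193}{-3290766 + 3942557} = \frac{900 - 2396193}{651791} = \left(-2395293\right) \frac{1}{651791} = - \frac{2395293}{651791}$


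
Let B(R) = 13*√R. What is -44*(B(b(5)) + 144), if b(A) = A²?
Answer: -9196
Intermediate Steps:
-44*(B(b(5)) + 144) = -44*(13*√(5²) + 144) = -44*(13*√25 + 144) = -44*(13*5 + 144) = -44*(65 + 144) = -44*209 = -9196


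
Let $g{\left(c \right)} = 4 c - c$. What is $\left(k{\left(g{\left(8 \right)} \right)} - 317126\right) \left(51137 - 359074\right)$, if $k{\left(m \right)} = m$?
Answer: $97647438574$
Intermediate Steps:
$g{\left(c \right)} = 3 c$
$\left(k{\left(g{\left(8 \right)} \right)} - 317126\right) \left(51137 - 359074\right) = \left(3 \cdot 8 - 317126\right) \left(51137 - 359074\right) = \left(24 - 317126\right) \left(-307937\right) = \left(-317102\right) \left(-307937\right) = 97647438574$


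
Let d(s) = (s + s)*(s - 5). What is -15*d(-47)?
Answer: -73320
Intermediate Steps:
d(s) = 2*s*(-5 + s) (d(s) = (2*s)*(-5 + s) = 2*s*(-5 + s))
-15*d(-47) = -30*(-47)*(-5 - 47) = -30*(-47)*(-52) = -15*4888 = -73320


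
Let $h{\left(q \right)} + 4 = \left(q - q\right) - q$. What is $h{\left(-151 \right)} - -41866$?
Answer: $42013$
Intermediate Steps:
$h{\left(q \right)} = -4 - q$ ($h{\left(q \right)} = -4 + \left(\left(q - q\right) - q\right) = -4 + \left(0 - q\right) = -4 - q$)
$h{\left(-151 \right)} - -41866 = \left(-4 - -151\right) - -41866 = \left(-4 + 151\right) + 41866 = 147 + 41866 = 42013$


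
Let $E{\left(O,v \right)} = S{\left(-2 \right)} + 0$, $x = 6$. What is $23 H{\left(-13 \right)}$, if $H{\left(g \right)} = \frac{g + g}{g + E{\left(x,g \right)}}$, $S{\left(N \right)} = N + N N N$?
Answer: $26$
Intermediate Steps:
$S{\left(N \right)} = N + N^{3}$ ($S{\left(N \right)} = N + N^{2} N = N + N^{3}$)
$E{\left(O,v \right)} = -10$ ($E{\left(O,v \right)} = \left(-2 + \left(-2\right)^{3}\right) + 0 = \left(-2 - 8\right) + 0 = -10 + 0 = -10$)
$H{\left(g \right)} = \frac{2 g}{-10 + g}$ ($H{\left(g \right)} = \frac{g + g}{g - 10} = \frac{2 g}{-10 + g}$)
$23 H{\left(-13 \right)} = 23 \cdot 2 \left(-13\right) \frac{1}{-10 - 13} = 23 \cdot 2 \left(-13\right) \frac{1}{-23} = 23 \cdot 2 \left(-13\right) \left(- \frac{1}{23}\right) = 23 \cdot \frac{26}{23} = 26$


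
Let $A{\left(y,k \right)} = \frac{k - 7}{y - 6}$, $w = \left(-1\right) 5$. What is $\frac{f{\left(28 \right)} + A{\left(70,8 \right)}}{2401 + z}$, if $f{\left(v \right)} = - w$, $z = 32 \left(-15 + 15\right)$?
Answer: $\frac{321}{153664} \approx 0.002089$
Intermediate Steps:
$w = -5$
$A{\left(y,k \right)} = \frac{-7 + k}{-6 + y}$
$z = 0$ ($z = 32 \cdot 0 = 0$)
$f{\left(v \right)} = 5$ ($f{\left(v \right)} = \left(-1\right) \left(-5\right) = 5$)
$\frac{f{\left(28 \right)} + A{\left(70,8 \right)}}{2401 + z} = \frac{5 + \frac{-7 + 8}{-6 + 70}}{2401 + 0} = \frac{5 + \frac{1}{64} \cdot 1}{2401} = \left(5 + \frac{1}{64} \cdot 1\right) \frac{1}{2401} = \left(5 + \frac{1}{64}\right) \frac{1}{2401} = \frac{321}{64} \cdot \frac{1}{2401} = \frac{321}{153664}$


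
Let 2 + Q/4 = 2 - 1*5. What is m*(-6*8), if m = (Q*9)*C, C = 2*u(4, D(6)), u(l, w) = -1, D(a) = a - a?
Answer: -17280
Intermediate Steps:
D(a) = 0
Q = -20 (Q = -8 + 4*(2 - 1*5) = -8 + 4*(2 - 5) = -8 + 4*(-3) = -8 - 12 = -20)
C = -2 (C = 2*(-1) = -2)
m = 360 (m = -20*9*(-2) = -180*(-2) = 360)
m*(-6*8) = 360*(-6*8) = 360*(-48) = -17280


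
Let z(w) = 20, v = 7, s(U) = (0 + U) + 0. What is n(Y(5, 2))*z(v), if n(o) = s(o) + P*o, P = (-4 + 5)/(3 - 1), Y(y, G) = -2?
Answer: -60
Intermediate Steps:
s(U) = U (s(U) = U + 0 = U)
P = ½ (P = 1/2 = 1*(½) = ½ ≈ 0.50000)
n(o) = 3*o/2 (n(o) = o + o/2 = 3*o/2)
n(Y(5, 2))*z(v) = ((3/2)*(-2))*20 = -3*20 = -60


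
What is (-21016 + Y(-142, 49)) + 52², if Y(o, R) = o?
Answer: -18454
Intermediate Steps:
(-21016 + Y(-142, 49)) + 52² = (-21016 - 142) + 52² = -21158 + 2704 = -18454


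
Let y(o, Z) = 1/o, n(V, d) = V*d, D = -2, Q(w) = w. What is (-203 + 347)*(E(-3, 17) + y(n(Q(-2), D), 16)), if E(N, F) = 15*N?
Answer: -6444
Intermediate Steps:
(-203 + 347)*(E(-3, 17) + y(n(Q(-2), D), 16)) = (-203 + 347)*(15*(-3) + 1/(-2*(-2))) = 144*(-45 + 1/4) = 144*(-179/4) = -6444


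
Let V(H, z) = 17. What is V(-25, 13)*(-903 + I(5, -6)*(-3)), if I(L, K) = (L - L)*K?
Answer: -15351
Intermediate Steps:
I(L, K) = 0 (I(L, K) = 0*K = 0)
V(-25, 13)*(-903 + I(5, -6)*(-3)) = 17*(-903 + 0*(-3)) = 17*(-903 + 0) = 17*(-903) = -15351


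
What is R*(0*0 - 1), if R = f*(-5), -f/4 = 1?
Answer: -20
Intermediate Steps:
f = -4 (f = -4*1 = -4)
R = 20 (R = -4*(-5) = 20)
R*(0*0 - 1) = 20*(0*0 - 1) = 20*(0 - 1) = 20*(-1) = -20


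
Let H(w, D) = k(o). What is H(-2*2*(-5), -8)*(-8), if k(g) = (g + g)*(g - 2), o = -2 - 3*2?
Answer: -1280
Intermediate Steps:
o = -8 (o = -2 - 6 = -8)
k(g) = 2*g*(-2 + g) (k(g) = (2*g)*(-2 + g) = 2*g*(-2 + g))
H(w, D) = 160 (H(w, D) = 2*(-8)*(-2 - 8) = 2*(-8)*(-10) = 160)
H(-2*2*(-5), -8)*(-8) = 160*(-8) = -1280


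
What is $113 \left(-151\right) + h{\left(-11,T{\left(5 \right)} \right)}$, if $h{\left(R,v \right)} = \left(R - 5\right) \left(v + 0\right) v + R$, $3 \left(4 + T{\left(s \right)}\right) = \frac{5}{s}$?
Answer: $- \frac{155602}{9} \approx -17289.0$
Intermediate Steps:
$T{\left(s \right)} = -4 + \frac{5}{3 s}$ ($T{\left(s \right)} = -4 + \frac{5 \frac{1}{s}}{3} = -4 + \frac{5}{3 s}$)
$h{\left(R,v \right)} = R + v^{2} \left(-5 + R\right)$ ($h{\left(R,v \right)} = \left(-5 + R\right) v v + R = v \left(-5 + R\right) v + R = v^{2} \left(-5 + R\right) + R = R + v^{2} \left(-5 + R\right)$)
$113 \left(-151\right) + h{\left(-11,T{\left(5 \right)} \right)} = 113 \left(-151\right) - \left(11 + 16 \left(-4 + \frac{5}{3 \cdot 5}\right)^{2}\right) = -17063 - \left(11 + 16 \left(-4 + \frac{5}{3} \cdot \frac{1}{5}\right)^{2}\right) = -17063 - \left(11 + 16 \left(-4 + \frac{1}{3}\right)^{2}\right) = -17063 - \left(11 + \frac{1936}{9}\right) = -17063 - \frac{2035}{9} = - \frac{155602}{9}$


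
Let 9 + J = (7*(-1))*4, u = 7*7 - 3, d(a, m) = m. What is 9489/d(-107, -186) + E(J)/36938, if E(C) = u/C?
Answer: -93975955/1842082 ≈ -51.016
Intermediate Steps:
u = 46 (u = 49 - 3 = 46)
J = -37 (J = -9 + (7*(-1))*4 = -9 - 7*4 = -9 - 28 = -37)
E(C) = 46/C
9489/d(-107, -186) + E(J)/36938 = 9489/(-186) + (46/(-37))/36938 = 9489*(-1/186) + (46*(-1/37))*(1/36938) = -3163/62 - 46/37*1/36938 = -3163/62 - 1/29711 = -93975955/1842082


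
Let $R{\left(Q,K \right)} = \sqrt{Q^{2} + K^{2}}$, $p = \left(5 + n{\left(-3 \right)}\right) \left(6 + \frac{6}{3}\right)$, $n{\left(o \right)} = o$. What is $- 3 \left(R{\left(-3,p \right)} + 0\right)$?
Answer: $- 3 \sqrt{265} \approx -48.836$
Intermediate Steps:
$p = 16$ ($p = \left(5 - 3\right) \left(6 + \frac{6}{3}\right) = 2 \left(6 + 6 \cdot \frac{1}{3}\right) = 2 \left(6 + 2\right) = 2 \cdot 8 = 16$)
$R{\left(Q,K \right)} = \sqrt{K^{2} + Q^{2}}$
$- 3 \left(R{\left(-3,p \right)} + 0\right) = - 3 \left(\sqrt{16^{2} + \left(-3\right)^{2}} + 0\right) = - 3 \left(\sqrt{256 + 9} + 0\right) = - 3 \left(\sqrt{265} + 0\right) = - 3 \sqrt{265}$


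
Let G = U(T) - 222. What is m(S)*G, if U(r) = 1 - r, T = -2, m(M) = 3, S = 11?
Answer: -657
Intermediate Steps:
G = -219 (G = (1 - 1*(-2)) - 222 = (1 + 2) - 222 = 3 - 222 = -219)
m(S)*G = 3*(-219) = -657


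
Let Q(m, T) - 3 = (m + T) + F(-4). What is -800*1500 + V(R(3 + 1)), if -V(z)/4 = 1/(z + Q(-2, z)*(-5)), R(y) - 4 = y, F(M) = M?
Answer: -20399996/17 ≈ -1.2000e+6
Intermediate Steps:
R(y) = 4 + y
Q(m, T) = -1 + T + m (Q(m, T) = 3 + ((m + T) - 4) = 3 + ((T + m) - 4) = 3 + (-4 + T + m) = -1 + T + m)
V(z) = -4/(15 - 4*z) (V(z) = -4/(z + (-1 + z - 2)*(-5)) = -4/(z + (-3 + z)*(-5)) = -4/(z + (15 - 5*z)) = -4/(15 - 4*z))
-800*1500 + V(R(3 + 1)) = -800*1500 + 4/(-15 + 4*(4 + (3 + 1))) = -1200000 + 4/(-15 + 4*(4 + 4)) = -1200000 + 4/(-15 + 4*8) = -1200000 + 4/(-15 + 32) = -1200000 + 4/17 = -20399996/17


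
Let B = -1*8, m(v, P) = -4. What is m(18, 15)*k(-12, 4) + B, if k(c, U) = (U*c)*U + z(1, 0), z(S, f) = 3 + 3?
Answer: 736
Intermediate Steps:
z(S, f) = 6
B = -8
k(c, U) = 6 + c*U² (k(c, U) = (U*c)*U + 6 = c*U² + 6 = 6 + c*U²)
m(18, 15)*k(-12, 4) + B = -4*(6 - 12*4²) - 8 = -4*(6 - 12*16) - 8 = -4*(6 - 192) - 8 = -4*(-186) - 8 = 744 - 8 = 736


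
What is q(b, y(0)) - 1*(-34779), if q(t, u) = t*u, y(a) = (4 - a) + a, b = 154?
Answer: 35395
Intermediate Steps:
y(a) = 4
q(b, y(0)) - 1*(-34779) = 154*4 - 1*(-34779) = 616 + 34779 = 35395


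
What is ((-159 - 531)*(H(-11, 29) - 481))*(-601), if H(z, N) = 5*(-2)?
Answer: -203612790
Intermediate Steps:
H(z, N) = -10
((-159 - 531)*(H(-11, 29) - 481))*(-601) = ((-159 - 531)*(-10 - 481))*(-601) = -690*(-491)*(-601) = 338790*(-601) = -203612790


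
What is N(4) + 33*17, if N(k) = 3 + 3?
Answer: 567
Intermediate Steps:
N(k) = 6
N(4) + 33*17 = 6 + 33*17 = 6 + 561 = 567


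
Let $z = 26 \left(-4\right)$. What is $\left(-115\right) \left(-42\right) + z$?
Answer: $4726$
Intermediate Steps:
$z = -104$
$\left(-115\right) \left(-42\right) + z = \left(-115\right) \left(-42\right) - 104 = 4830 - 104 = 4726$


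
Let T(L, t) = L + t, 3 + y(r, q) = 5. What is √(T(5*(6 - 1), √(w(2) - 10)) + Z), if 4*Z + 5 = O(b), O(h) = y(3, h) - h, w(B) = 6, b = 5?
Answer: √(23 + 2*I) ≈ 4.8004 + 0.20832*I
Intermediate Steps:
y(r, q) = 2 (y(r, q) = -3 + 5 = 2)
O(h) = 2 - h
Z = -2 (Z = -5/4 + (2 - 1*5)/4 = -5/4 + (2 - 5)/4 = -5/4 + (¼)*(-3) = -5/4 - ¾ = -2)
√(T(5*(6 - 1), √(w(2) - 10)) + Z) = √((5*(6 - 1) + √(6 - 10)) - 2) = √((5*5 + √(-4)) - 2) = √((25 + 2*I) - 2) = √(23 + 2*I)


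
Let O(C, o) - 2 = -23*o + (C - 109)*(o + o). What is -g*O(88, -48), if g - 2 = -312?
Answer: 967820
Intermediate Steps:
g = -310 (g = 2 - 312 = -310)
O(C, o) = 2 - 23*o + 2*o*(-109 + C) (O(C, o) = 2 + (-23*o + (C - 109)*(o + o)) = 2 + (-23*o + (-109 + C)*(2*o)) = 2 + (-23*o + 2*o*(-109 + C)) = 2 - 23*o + 2*o*(-109 + C))
-g*O(88, -48) = -(-310)*(2 - 241*(-48) + 2*88*(-48)) = -(-310)*(2 + 11568 - 8448) = -(-310)*3122 = -1*(-967820) = 967820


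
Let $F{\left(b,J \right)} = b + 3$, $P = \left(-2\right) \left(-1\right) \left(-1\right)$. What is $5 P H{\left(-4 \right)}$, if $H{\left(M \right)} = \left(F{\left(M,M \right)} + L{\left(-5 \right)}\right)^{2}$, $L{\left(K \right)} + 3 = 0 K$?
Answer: $-160$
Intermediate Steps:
$P = -2$ ($P = 2 \left(-1\right) = -2$)
$L{\left(K \right)} = -3$ ($L{\left(K \right)} = -3 + 0 K = -3 + 0 = -3$)
$F{\left(b,J \right)} = 3 + b$
$H{\left(M \right)} = M^{2}$ ($H{\left(M \right)} = \left(\left(3 + M\right) - 3\right)^{2} = M^{2}$)
$5 P H{\left(-4 \right)} = 5 \left(-2\right) \left(-4\right)^{2} = \left(-10\right) 16 = -160$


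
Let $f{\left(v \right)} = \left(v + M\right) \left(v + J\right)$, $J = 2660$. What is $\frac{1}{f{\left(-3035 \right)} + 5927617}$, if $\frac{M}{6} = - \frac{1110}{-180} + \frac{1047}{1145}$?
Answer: $\frac{229}{1614406393} \approx 1.4185 \cdot 10^{-7}$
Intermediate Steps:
$M = \frac{48647}{1145}$ ($M = 6 \left(- \frac{1110}{-180} + \frac{1047}{1145}\right) = 6 \left(\left(-1110\right) \left(- \frac{1}{180}\right) + 1047 \cdot \frac{1}{1145}\right) = 6 \left(\frac{37}{6} + \frac{1047}{1145}\right) = 6 \cdot \frac{48647}{6870} = \frac{48647}{1145} \approx 42.486$)
$f{\left(v \right)} = \left(2660 + v\right) \left(\frac{48647}{1145} + v\right)$ ($f{\left(v \right)} = \left(v + \frac{48647}{1145}\right) \left(v + 2660\right) = \left(\frac{48647}{1145} + v\right) \left(2660 + v\right) = \left(2660 + v\right) \left(\frac{48647}{1145} + v\right)$)
$\frac{1}{f{\left(-3035 \right)} + 5927617} = \frac{1}{\left(\frac{25880204}{229} + \left(-3035\right)^{2} + \frac{3094347}{1145} \left(-3035\right)\right) + 5927617} = \frac{1}{\left(\frac{25880204}{229} + 9211225 - \frac{1878268629}{229}\right) + 5927617} = \frac{1}{\frac{256982100}{229} + 5927617} = \frac{1}{\frac{1614406393}{229}} = \frac{229}{1614406393}$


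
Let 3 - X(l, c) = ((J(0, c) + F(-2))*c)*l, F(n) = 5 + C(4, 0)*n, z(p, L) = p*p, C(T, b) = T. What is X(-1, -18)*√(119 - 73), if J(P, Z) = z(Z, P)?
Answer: -5775*√46 ≈ -39168.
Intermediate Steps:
z(p, L) = p²
F(n) = 5 + 4*n
J(P, Z) = Z²
X(l, c) = 3 - c*l*(-3 + c²) (X(l, c) = 3 - (c² + (5 + 4*(-2)))*c*l = 3 - (c² + (5 - 8))*c*l = 3 - (c² - 3)*c*l = 3 - (-3 + c²)*c*l = 3 - c*(-3 + c²)*l = 3 - c*l*(-3 + c²))
X(-1, -18)*√(119 - 73) = (3 - 1*(-1)*(-18)³ + 3*(-18)*(-1))*√(119 - 73) = (3 - 1*(-1)*(-5832) + 54)*√46 = (3 - 5832 + 54)*√46 = -5775*√46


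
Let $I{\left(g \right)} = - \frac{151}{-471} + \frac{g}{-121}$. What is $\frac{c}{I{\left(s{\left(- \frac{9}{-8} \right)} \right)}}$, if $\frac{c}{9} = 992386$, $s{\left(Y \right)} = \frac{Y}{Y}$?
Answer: $\frac{254506817367}{8900} \approx 2.8596 \cdot 10^{7}$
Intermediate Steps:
$s{\left(Y \right)} = 1$
$c = 8931474$ ($c = 9 \cdot 992386 = 8931474$)
$I{\left(g \right)} = \frac{151}{471} - \frac{g}{121}$ ($I{\left(g \right)} = \left(-151\right) \left(- \frac{1}{471}\right) + g \left(- \frac{1}{121}\right) = \frac{151}{471} - \frac{g}{121}$)
$\frac{c}{I{\left(s{\left(- \frac{9}{-8} \right)} \right)}} = \frac{8931474}{\frac{151}{471} - \frac{1}{121}} = \frac{8931474}{\frac{17800}{56991}} = 8931474 \cdot \frac{56991}{17800} = \frac{254506817367}{8900}$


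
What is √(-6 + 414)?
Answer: 2*√102 ≈ 20.199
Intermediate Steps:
√(-6 + 414) = √408 = 2*√102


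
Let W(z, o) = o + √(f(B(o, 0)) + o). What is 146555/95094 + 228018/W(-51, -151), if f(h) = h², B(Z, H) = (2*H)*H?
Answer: (-21661013887*I + 146555*√151)/(95094*(√151 + 151*I)) ≈ -1498.6 - 122.08*I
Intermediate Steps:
B(Z, H) = 2*H²
W(z, o) = o + √o (W(z, o) = o + √((2*0²)² + o) = o + √((2*0)² + o) = o + √(0² + o) = o + √(0 + o) = o + √o)
146555/95094 + 228018/W(-51, -151) = 146555/95094 + 228018/(-151 + √(-151)) = 146555*(1/95094) + 228018/(-151 + I*√151) = 146555/95094 + 228018/(-151 + I*√151)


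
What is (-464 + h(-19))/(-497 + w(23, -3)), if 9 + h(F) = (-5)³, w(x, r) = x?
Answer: 299/237 ≈ 1.2616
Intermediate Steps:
h(F) = -134 (h(F) = -9 + (-5)³ = -9 - 125 = -134)
(-464 + h(-19))/(-497 + w(23, -3)) = (-464 - 134)/(-497 + 23) = -598/(-474) = -598*(-1/474) = 299/237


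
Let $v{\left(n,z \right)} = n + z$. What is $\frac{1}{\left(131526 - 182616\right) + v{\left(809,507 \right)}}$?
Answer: $- \frac{1}{49774} \approx -2.0091 \cdot 10^{-5}$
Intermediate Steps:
$\frac{1}{\left(131526 - 182616\right) + v{\left(809,507 \right)}} = \frac{1}{\left(131526 - 182616\right) + \left(809 + 507\right)} = \frac{1}{\left(131526 - 182616\right) + 1316} = \frac{1}{-51090 + 1316} = \frac{1}{-49774} = - \frac{1}{49774}$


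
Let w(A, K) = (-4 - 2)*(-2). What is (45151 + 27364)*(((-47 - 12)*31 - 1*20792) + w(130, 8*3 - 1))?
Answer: -1639491635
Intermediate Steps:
w(A, K) = 12 (w(A, K) = -6*(-2) = 12)
(45151 + 27364)*(((-47 - 12)*31 - 1*20792) + w(130, 8*3 - 1)) = (45151 + 27364)*(((-47 - 12)*31 - 1*20792) + 12) = 72515*((-59*31 - 20792) + 12) = 72515*((-1829 - 20792) + 12) = 72515*(-22621 + 12) = 72515*(-22609) = -1639491635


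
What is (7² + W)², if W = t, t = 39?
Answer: 7744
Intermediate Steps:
W = 39
(7² + W)² = (7² + 39)² = (49 + 39)² = 88² = 7744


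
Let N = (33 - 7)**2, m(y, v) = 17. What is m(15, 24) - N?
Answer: -659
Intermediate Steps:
N = 676 (N = 26**2 = 676)
m(15, 24) - N = 17 - 1*676 = 17 - 676 = -659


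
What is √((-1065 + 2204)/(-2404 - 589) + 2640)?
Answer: 31*√24605453/2993 ≈ 51.377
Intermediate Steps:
√((-1065 + 2204)/(-2404 - 589) + 2640) = √(1139/(-2993) + 2640) = √(1139*(-1/2993) + 2640) = √(-1139/2993 + 2640) = √(7900381/2993) = 31*√24605453/2993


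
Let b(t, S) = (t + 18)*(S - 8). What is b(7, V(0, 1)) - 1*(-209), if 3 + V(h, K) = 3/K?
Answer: 9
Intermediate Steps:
V(h, K) = -3 + 3/K
b(t, S) = (-8 + S)*(18 + t) (b(t, S) = (18 + t)*(-8 + S) = (-8 + S)*(18 + t))
b(7, V(0, 1)) - 1*(-209) = (-144 - 8*7 + 18*(-3 + 3/1) + (-3 + 3/1)*7) - 1*(-209) = (-144 - 56 + 18*(-3 + 3*1) + (-3 + 3*1)*7) + 209 = (-144 - 56 + 18*(-3 + 3) + (-3 + 3)*7) + 209 = (-144 - 56 + 18*0 + 0*7) + 209 = (-144 - 56 + 0 + 0) + 209 = -200 + 209 = 9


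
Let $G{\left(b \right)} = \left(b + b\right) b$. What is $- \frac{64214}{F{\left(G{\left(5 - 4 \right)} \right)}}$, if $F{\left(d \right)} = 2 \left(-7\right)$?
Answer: $\frac{32107}{7} \approx 4586.7$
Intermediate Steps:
$G{\left(b \right)} = 2 b^{2}$ ($G{\left(b \right)} = 2 b b = 2 b^{2}$)
$F{\left(d \right)} = -14$
$- \frac{64214}{F{\left(G{\left(5 - 4 \right)} \right)}} = - \frac{64214}{-14} = \left(-64214\right) \left(- \frac{1}{14}\right) = \frac{32107}{7}$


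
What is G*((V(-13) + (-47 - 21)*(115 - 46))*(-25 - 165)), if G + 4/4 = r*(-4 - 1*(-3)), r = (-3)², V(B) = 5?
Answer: -8905300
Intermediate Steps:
r = 9
G = -10 (G = -1 + 9*(-4 - 1*(-3)) = -1 + 9*(-4 + 3) = -1 + 9*(-1) = -1 - 9 = -10)
G*((V(-13) + (-47 - 21)*(115 - 46))*(-25 - 165)) = -10*(5 + (-47 - 21)*(115 - 46))*(-25 - 165) = -10*(5 - 68*69)*(-190) = -10*(5 - 4692)*(-190) = -(-46870)*(-190) = -10*890530 = -8905300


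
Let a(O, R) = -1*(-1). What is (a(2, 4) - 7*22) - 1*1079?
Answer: -1232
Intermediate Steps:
a(O, R) = 1
(a(2, 4) - 7*22) - 1*1079 = (1 - 7*22) - 1*1079 = (1 - 154) - 1079 = -153 - 1079 = -1232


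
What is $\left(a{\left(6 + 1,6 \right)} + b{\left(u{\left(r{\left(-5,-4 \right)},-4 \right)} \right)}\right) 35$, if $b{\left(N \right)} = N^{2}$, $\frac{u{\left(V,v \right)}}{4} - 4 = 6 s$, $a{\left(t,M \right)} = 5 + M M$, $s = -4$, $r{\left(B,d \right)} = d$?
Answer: $225435$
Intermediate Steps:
$a{\left(t,M \right)} = 5 + M^{2}$
$u{\left(V,v \right)} = -80$ ($u{\left(V,v \right)} = 16 + 4 \cdot 6 \left(-4\right) = 16 + 4 \left(-24\right) = 16 - 96 = -80$)
$\left(a{\left(6 + 1,6 \right)} + b{\left(u{\left(r{\left(-5,-4 \right)},-4 \right)} \right)}\right) 35 = \left(\left(5 + 6^{2}\right) + \left(-80\right)^{2}\right) 35 = \left(\left(5 + 36\right) + 6400\right) 35 = \left(41 + 6400\right) 35 = 6441 \cdot 35 = 225435$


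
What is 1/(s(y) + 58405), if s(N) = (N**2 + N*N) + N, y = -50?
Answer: 1/63355 ≈ 1.5784e-5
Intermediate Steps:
s(N) = N + 2*N**2 (s(N) = (N**2 + N**2) + N = 2*N**2 + N = N + 2*N**2)
1/(s(y) + 58405) = 1/(-50*(1 + 2*(-50)) + 58405) = 1/(-50*(1 - 100) + 58405) = 1/(-50*(-99) + 58405) = 1/(4950 + 58405) = 1/63355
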